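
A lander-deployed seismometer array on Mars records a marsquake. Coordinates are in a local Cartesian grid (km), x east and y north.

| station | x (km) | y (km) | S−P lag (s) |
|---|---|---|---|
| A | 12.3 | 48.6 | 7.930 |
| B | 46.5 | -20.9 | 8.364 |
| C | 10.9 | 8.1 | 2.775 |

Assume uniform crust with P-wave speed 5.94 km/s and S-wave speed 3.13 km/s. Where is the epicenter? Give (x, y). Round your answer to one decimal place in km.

-5.1 km east, -0.9 km north

Distance from S−P lag: d = Δt · v_P v_S / (v_P − v_S) = Δt · (5.94·3.13)/(5.94−3.13) ≈ 6.6164·Δt.
So d_A = 52.47, d_B = 55.34, d_C = 18.36 km.
Circle about each station: (x − 12.3)² + (y − 48.6)² = 52.47²; (x − 46.5)² + (y + 20.9)² = 55.34²; (x − 10.9)² + (y − 8.1)² = 18.36².
Subtracting the A equation from the B and C equations removes the quadratic terms:
68.4 x − 139.0 y = -223.60
-2.8 x − 81.0 y = 87.18
Solving the 2×2 system: x ≈ -5.1, y ≈ -0.9 km.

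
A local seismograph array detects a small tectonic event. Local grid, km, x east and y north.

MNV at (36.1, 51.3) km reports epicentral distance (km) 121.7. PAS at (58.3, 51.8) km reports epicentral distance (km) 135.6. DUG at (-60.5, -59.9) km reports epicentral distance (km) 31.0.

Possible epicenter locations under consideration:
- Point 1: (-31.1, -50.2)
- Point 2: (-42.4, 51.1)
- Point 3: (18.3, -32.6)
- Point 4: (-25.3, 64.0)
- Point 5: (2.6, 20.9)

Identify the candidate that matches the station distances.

Point 1

For each candidate, compare |candidate − station| to the reported distance:
Point 1: residuals MNV 0.0, PAS 0.0, DUG 0.0 → max 0.0 km
Point 2: residuals MNV 43.2, PAS 34.9, DUG 81.5 → max 81.5 km
Point 3: residuals MNV 35.9, PAS 42.2, DUG 52.4 → max 52.4 km
Point 4: residuals MNV 59.0, PAS 51.1, DUG 97.8 → max 97.8 km
Point 5: residuals MNV 76.5, PAS 71.9, DUG 71.5 → max 76.5 km
Only Point 1 has all residuals ≈ 0.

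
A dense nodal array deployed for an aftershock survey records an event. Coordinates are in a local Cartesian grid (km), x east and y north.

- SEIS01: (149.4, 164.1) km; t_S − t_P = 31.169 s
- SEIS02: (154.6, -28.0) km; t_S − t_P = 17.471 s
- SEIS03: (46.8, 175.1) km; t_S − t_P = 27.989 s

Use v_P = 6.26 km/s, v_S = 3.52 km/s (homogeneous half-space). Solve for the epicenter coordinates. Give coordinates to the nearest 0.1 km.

Distance from S−P lag: d = Δt · v_P v_S / (v_P − v_S) = Δt · (6.26·3.52)/(6.26−3.52) ≈ 8.0420·Δt.
So d_SEIS01 = 250.66, d_SEIS02 = 140.50, d_SEIS03 = 225.09 km.
Circle about each station: (x − 149.4)² + (y − 164.1)² = 250.66²; (x − 154.6)² + (y + 28.0)² = 140.50²; (x − 46.8)² + (y − 175.1)² = 225.09².
Subtracting the SEIS01 equation from the SEIS02 and SEIS03 equations removes the quadratic terms:
10.4 x − 384.2 y = 18526.18
-205.2 x + 22.0 y = -4233.99
Solving the 2×2 system: x ≈ 15.5, y ≈ -47.8 km.

15.5 km east, -47.8 km north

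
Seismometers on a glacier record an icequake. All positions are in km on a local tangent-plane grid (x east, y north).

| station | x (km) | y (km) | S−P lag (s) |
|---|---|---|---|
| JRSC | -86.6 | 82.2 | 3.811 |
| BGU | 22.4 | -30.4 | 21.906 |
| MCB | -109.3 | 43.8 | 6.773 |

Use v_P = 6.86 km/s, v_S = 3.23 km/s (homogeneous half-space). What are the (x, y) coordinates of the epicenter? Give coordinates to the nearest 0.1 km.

-72.9 km east, 63.4 km north

Distance from S−P lag: d = Δt · v_P v_S / (v_P − v_S) = Δt · (6.86·3.23)/(6.86−3.23) ≈ 6.1041·Δt.
So d_JRSC = 23.26, d_BGU = 133.72, d_MCB = 41.34 km.
Circle about each station: (x + 86.6)² + (y − 82.2)² = 23.26²; (x − 22.4)² + (y + 30.4)² = 133.72²; (x + 109.3)² + (y − 43.8)² = 41.34².
Subtracting the JRSC equation from the BGU and MCB equations removes the quadratic terms:
218.0 x − 225.2 y = -30170.49
-45.4 x − 76.8 y = -1559.44
Solving the 2×2 system: x ≈ -72.9, y ≈ 63.4 km.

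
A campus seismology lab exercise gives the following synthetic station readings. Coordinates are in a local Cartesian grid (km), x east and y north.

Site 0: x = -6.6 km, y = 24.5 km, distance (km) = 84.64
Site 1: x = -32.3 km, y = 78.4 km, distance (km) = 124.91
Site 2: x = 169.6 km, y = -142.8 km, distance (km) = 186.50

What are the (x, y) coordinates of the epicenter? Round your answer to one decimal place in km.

(77.9, 19.6)

Circle about each station: (x + 6.6)² + (y − 24.5)² = 84.64²; (x + 32.3)² + (y − 78.4)² = 124.91²; (x − 169.6)² + (y + 142.8)² = 186.50².
Subtracting the Site 0 equation from the Site 1 and Site 2 equations removes the quadratic terms:
-51.4 x + 107.8 y = -1892.54
352.4 x − 334.6 y = 20893.87
Solving the 2×2 system: x ≈ 77.9, y ≈ 19.6 km.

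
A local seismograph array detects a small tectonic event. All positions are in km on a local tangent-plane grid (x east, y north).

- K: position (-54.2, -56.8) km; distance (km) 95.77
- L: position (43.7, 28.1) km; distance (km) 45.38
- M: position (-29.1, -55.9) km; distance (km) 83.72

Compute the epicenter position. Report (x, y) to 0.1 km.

-1.4 km east, 23.1 km north

Circle about each station: (x + 54.2)² + (y + 56.8)² = 95.77²; (x − 43.7)² + (y − 28.1)² = 45.38²; (x + 29.1)² + (y + 55.9)² = 83.72².
Subtracting the K equation from the L and M equations removes the quadratic terms:
195.8 x + 169.8 y = 3647.97
50.2 x + 1.8 y = -29.41
Solving the 2×2 system: x ≈ -1.4, y ≈ 23.1 km.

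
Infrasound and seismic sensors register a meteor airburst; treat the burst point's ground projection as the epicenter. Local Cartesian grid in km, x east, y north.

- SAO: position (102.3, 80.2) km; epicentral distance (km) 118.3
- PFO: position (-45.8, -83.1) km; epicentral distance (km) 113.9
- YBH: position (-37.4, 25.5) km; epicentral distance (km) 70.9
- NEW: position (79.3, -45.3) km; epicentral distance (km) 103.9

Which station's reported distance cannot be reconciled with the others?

Solve using three stations at a time. Using SAO, PFO, NEW (subtract circle equations pairwise → linear system) gives (x, y) ≈ (-0.4, 21.4).
Distances from that point to each station vs reported:
  SAO: calculated 118.3 vs reported 118.3 → residual 0.0 km
  PFO: calculated 113.9 vs reported 113.9 → residual 0.0 km
  YBH: calculated 37.2 vs reported 70.9 → residual 33.7 km
  NEW: calculated 104.0 vs reported 103.9 → residual 0.1 km
SAO, PFO, NEW are mutually consistent (residuals ≈ 0); YBH is off by 33.7 km.

YBH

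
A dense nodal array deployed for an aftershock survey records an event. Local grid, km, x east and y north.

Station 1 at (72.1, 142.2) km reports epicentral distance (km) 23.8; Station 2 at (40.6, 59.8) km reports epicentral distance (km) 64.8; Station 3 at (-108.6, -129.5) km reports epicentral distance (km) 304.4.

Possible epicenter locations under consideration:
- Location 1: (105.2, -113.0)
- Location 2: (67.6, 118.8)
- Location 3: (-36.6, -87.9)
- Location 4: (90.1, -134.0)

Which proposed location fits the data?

Location 2

For each candidate, compare |candidate − station| to the reported distance:
Location 1: residuals Station 1 233.5, Station 2 119.7, Station 3 90.0 → max 233.5 km
Location 2: residuals Station 1 0.0, Station 2 0.1, Station 3 0.1 → max 0.1 km
Location 3: residuals Station 1 230.7, Station 2 101.9, Station 3 221.2 → max 230.7 km
Location 4: residuals Station 1 253.0, Station 2 135.2, Station 3 105.6 → max 253.0 km
Only Location 2 has all residuals ≈ 0.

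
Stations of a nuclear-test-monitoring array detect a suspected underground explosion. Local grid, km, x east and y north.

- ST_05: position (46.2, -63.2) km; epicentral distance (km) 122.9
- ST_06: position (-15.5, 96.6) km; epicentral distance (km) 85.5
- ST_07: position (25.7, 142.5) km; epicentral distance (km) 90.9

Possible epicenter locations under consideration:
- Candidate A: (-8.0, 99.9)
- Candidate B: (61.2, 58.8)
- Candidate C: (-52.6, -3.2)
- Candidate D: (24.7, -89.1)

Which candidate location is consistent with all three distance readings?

Candidate B

For each candidate, compare |candidate − station| to the reported distance:
Candidate A: residuals ST_05 49.0, ST_06 77.3, ST_07 36.6 → max 77.3 km
Candidate B: residuals ST_05 0.0, ST_06 0.0, ST_07 0.0 → max 0.0 km
Candidate C: residuals ST_05 7.3, ST_06 21.0, ST_07 74.5 → max 74.5 km
Candidate D: residuals ST_05 89.2, ST_06 104.5, ST_07 140.7 → max 140.7 km
Only Candidate B has all residuals ≈ 0.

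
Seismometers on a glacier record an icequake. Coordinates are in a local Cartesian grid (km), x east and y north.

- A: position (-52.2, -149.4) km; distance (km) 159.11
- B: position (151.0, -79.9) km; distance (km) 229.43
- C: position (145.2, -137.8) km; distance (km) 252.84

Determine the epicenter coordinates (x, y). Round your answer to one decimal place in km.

-60.3 km east, 9.5 km north

Circle about each station: (x + 52.2)² + (y + 149.4)² = 159.11²; (x − 151.0)² + (y + 79.9)² = 229.43²; (x − 145.2)² + (y + 137.8)² = 252.84².
Subtracting the A equation from the B and C equations removes the quadratic terms:
406.4 x + 139.0 y = -23182.32
394.8 x + 23.2 y = -23585.39
Solving the 2×2 system: x ≈ -60.3, y ≈ 9.5 km.
Check against A (with the unrounded x, y): √((x + 52.2)²+(y + 149.4)²) = 159.13 ≈ 159.11 km. ✓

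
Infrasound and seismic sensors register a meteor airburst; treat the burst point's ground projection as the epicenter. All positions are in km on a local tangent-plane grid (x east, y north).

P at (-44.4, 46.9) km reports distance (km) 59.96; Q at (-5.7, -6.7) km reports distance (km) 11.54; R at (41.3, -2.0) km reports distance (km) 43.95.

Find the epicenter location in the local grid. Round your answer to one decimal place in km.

(-2.2, 4.3)

Circle about each station: (x + 44.4)² + (y − 46.9)² = 59.96²; (x + 5.7)² + (y + 6.7)² = 11.54²; (x − 41.3)² + (y + 2.0)² = 43.95².
Subtracting the P equation from the Q and R equations removes the quadratic terms:
77.4 x − 107.2 y = -631.56
171.4 x − 97.8 y = -797.68
Solving the 2×2 system: x ≈ -2.2, y ≈ 4.3 km.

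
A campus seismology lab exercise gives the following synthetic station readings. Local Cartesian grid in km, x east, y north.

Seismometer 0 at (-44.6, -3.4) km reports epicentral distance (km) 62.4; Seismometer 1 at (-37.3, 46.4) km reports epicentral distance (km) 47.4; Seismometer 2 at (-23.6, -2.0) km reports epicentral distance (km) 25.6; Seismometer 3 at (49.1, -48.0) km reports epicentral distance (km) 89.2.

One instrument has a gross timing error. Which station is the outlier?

Seismometer 2

Solve using three stations at a time. Using Seismometer 0, Seismometer 1, Seismometer 3 (subtract circle equations pairwise → linear system) gives (x, y) ≈ (7.5, 30.9).
Distances from that point to each station vs reported:
  Seismometer 0: calculated 62.4 vs reported 62.4 → residual 0.0 km
  Seismometer 1: calculated 47.4 vs reported 47.4 → residual 0.0 km
  Seismometer 2: calculated 45.3 vs reported 25.6 → residual 19.7 km
  Seismometer 3: calculated 89.2 vs reported 89.2 → residual 0.0 km
Seismometer 0, Seismometer 1, Seismometer 3 are mutually consistent (residuals ≈ 0); Seismometer 2 is off by 19.7 km.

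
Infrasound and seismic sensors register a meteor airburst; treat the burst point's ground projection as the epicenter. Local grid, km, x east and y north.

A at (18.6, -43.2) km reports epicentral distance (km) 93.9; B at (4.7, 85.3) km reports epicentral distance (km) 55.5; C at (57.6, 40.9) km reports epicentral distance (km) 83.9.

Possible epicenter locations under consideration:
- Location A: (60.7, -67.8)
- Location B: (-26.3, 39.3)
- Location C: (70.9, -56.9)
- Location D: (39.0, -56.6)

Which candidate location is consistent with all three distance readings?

Location B

For each candidate, compare |candidate − station| to the reported distance:
Location A: residuals A 45.1, B 107.5, C 24.8 → max 107.5 km
Location B: residuals A 0.0, B 0.0, C 0.0 → max 0.0 km
Location C: residuals A 39.8, B 101.4, C 14.8 → max 101.4 km
Location D: residuals A 69.5, B 90.5, C 15.4 → max 90.5 km
Only Location B has all residuals ≈ 0.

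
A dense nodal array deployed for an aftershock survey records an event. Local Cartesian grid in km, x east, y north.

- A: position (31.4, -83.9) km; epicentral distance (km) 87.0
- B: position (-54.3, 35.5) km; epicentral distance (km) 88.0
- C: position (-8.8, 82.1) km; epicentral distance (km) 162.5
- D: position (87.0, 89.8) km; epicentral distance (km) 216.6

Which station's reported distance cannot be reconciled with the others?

B

Solve using three stations at a time. Using A, C, D (subtract circle equations pairwise → linear system) gives (x, y) ≈ (-55.1, -73.7).
Distances from that point to each station vs reported:
  A: calculated 87.1 vs reported 87.0 → residual 0.1 km
  B: calculated 109.2 vs reported 88.0 → residual 21.2 km
  C: calculated 162.6 vs reported 162.5 → residual 0.1 km
  D: calculated 216.6 vs reported 216.6 → residual 0.0 km
A, C, D are mutually consistent (residuals ≈ 0); B is off by 21.2 km.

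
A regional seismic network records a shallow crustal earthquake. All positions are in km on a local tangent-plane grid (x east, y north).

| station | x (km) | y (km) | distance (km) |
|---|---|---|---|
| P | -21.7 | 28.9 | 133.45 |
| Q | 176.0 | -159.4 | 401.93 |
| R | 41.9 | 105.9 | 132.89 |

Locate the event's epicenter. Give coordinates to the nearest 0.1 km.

-84.6 km east, 146.6 km north

Circle about each station: (x + 21.7)² + (y − 28.9)² = 133.45²; (x − 176.0)² + (y + 159.4)² = 401.93²; (x − 41.9)² + (y − 105.9)² = 132.89².
Subtracting pairs of circle equations eliminates x²+y² and gives linear equations (the radical axes):
395.4 x − 376.6 y = -88660.56
127.2 x + 154.0 y = 11813.47
Solving the 2×2 system: x ≈ -84.6, y ≈ 146.6 km.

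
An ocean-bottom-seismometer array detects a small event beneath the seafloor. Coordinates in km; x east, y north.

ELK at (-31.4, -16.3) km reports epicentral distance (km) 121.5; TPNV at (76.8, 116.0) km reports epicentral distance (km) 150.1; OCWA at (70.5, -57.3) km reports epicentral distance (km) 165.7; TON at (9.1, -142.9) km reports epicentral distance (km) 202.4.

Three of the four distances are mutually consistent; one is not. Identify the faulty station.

Solve using three stations at a time. Using TPNV, OCWA, TON (subtract circle equations pairwise → linear system) gives (x, y) ≈ (-57.1, 48.3).
Distances from that point to each station vs reported:
  ELK: calculated 69.5 vs reported 121.5 → residual 52.0 km
  TPNV: calculated 150.0 vs reported 150.1 → residual 0.1 km
  OCWA: calculated 165.6 vs reported 165.7 → residual 0.1 km
  TON: calculated 202.4 vs reported 202.4 → residual 0.0 km
TPNV, OCWA, TON are mutually consistent (residuals ≈ 0); ELK is off by 52.0 km.

ELK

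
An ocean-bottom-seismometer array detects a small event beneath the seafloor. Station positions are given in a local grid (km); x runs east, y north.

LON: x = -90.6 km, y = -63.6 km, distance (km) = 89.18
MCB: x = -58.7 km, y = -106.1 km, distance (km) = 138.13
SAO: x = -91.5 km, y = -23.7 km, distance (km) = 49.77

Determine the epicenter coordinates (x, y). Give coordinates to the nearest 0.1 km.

-103.1 km east, 24.7 km north

Circle about each station: (x + 90.6)² + (y + 63.6)² = 89.18²; (x + 58.7)² + (y + 106.1)² = 138.13²; (x + 91.5)² + (y + 23.7)² = 49.77².
Subtracting pairs of circle equations eliminates x²+y² and gives linear equations (the radical axes):
63.8 x − 85.0 y = -8677.24
-1.8 x + 79.8 y = 2156.64
Solving the 2×2 system: x ≈ -103.1, y ≈ 24.7 km.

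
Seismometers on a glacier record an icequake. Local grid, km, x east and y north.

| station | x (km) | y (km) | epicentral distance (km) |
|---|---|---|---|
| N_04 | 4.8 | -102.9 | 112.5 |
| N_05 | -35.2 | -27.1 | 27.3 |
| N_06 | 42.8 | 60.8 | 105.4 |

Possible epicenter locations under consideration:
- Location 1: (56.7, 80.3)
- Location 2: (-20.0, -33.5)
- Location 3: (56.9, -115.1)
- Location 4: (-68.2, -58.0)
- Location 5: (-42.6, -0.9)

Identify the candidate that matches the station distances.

Location 5

For each candidate, compare |candidate − station| to the reported distance:
Location 1: residuals N_04 77.9, N_05 114.1, N_06 81.5 → max 114.1 km
Location 2: residuals N_04 38.8, N_05 10.8, N_06 7.9 → max 38.8 km
Location 3: residuals N_04 59.0, N_05 100.1, N_06 71.1 → max 100.1 km
Location 4: residuals N_04 26.8, N_05 17.9, N_06 57.2 → max 57.2 km
Location 5: residuals N_04 0.0, N_05 0.1, N_06 0.0 → max 0.1 km
Only Location 5 has all residuals ≈ 0.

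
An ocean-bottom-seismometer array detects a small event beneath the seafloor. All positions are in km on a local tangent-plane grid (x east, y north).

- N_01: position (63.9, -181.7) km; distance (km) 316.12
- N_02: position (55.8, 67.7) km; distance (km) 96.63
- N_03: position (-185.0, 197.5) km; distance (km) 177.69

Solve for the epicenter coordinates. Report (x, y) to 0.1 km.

Circle about each station: (x − 63.9)² + (y + 181.7)² = 316.12²; (x − 55.8)² + (y − 67.7)² = 96.63²; (x + 185.0)² + (y − 197.5)² = 177.69².
Subtracting the N_01 equation from the N_02 and N_03 equations removes the quadratic terms:
-16.2 x + 498.8 y = 61193.33
-497.8 x + 758.4 y = 104491.27
Solving the 2×2 system: x ≈ -24.2, y ≈ 121.9 km.

(-24.2, 121.9)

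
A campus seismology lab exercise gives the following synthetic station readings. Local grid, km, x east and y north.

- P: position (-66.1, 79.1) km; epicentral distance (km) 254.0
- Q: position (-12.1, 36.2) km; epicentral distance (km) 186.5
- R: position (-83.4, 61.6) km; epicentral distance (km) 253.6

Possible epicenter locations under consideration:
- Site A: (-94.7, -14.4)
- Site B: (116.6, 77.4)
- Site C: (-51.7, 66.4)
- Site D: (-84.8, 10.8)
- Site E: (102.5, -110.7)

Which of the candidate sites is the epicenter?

For each candidate, compare |candidate − station| to the reported distance:
Site A: residuals P 156.2, Q 89.6, R 176.8 → max 176.8 km
Site B: residuals P 71.3, Q 51.4, R 53.0 → max 71.3 km
Site C: residuals P 234.8, Q 136.7, R 221.5 → max 234.8 km
Site D: residuals P 183.2, Q 109.5, R 202.8 → max 202.8 km
Site E: residuals P 0.1, Q 0.2, R 0.1 → max 0.2 km
Only Site E has all residuals ≈ 0.

Site E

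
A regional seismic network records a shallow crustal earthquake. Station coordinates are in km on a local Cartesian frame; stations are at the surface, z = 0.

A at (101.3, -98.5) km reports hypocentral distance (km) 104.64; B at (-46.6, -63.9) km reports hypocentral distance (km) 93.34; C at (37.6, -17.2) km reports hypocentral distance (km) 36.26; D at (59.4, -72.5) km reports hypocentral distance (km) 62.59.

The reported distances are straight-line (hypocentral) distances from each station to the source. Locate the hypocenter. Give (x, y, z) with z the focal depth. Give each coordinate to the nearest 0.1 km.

(32.3, -27.7, 34.3)

Each station gives a sphere (x−x_i)² + (y−y_i)² + z² = d_i² (stations at z=0).
Subtracting the A sphere from B and C: z² cancels, leaving linear equations in x and y:
-295.8 x + 69.2 y = -11472.00
-127.4 x + 162.6 y = -8619.60
Solving: x ≈ 32.302, y ≈ -27.702 km (keep extra digits for the depth step; rounded: 32.3, -27.7).
Then from the A sphere: z² = 104.64² − (x − 101.3)² − (y + 98.5)² with x = 32.302, y = -27.702, so z ≈ 34.299 ≈ 34.3 km.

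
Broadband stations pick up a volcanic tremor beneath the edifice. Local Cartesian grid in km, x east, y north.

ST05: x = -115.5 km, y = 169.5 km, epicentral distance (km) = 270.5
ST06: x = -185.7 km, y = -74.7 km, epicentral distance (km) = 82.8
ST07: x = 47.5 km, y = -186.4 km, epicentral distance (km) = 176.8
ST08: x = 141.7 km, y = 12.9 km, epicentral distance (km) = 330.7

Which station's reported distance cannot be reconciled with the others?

ST08

Solve using three stations at a time. Using ST05, ST06, ST07 (subtract circle equations pairwise → linear system) gives (x, y) ≈ (-107.2, -100.9).
Distances from that point to each station vs reported:
  ST05: calculated 270.5 vs reported 270.5 → residual 0.0 km
  ST06: calculated 82.7 vs reported 82.8 → residual 0.1 km
  ST07: calculated 176.8 vs reported 176.8 → residual 0.0 km
  ST08: calculated 273.7 vs reported 330.7 → residual 57.0 km
ST05, ST06, ST07 are mutually consistent (residuals ≈ 0); ST08 is off by 57.0 km.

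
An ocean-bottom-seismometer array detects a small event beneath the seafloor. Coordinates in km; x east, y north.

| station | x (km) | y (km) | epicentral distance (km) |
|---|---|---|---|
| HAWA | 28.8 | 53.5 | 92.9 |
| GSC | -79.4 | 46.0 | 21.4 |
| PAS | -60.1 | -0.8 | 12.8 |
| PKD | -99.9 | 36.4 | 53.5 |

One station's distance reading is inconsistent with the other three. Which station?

Solve using three stations at a time. Using HAWA, PAS, PKD (subtract circle equations pairwise → linear system) gives (x, y) ≈ (-53.3, 10.1).
Distances from that point to each station vs reported:
  HAWA: calculated 92.9 vs reported 92.9 → residual 0.0 km
  GSC: calculated 44.4 vs reported 21.4 → residual 23.0 km
  PAS: calculated 12.8 vs reported 12.8 → residual 0.0 km
  PKD: calculated 53.5 vs reported 53.5 → residual 0.0 km
HAWA, PAS, PKD are mutually consistent (residuals ≈ 0); GSC is off by 23.0 km.

GSC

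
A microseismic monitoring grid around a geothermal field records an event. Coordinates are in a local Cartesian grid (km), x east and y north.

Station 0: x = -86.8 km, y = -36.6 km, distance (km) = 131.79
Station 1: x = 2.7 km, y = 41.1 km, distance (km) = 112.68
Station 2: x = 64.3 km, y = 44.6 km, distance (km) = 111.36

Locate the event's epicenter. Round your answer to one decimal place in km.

Circle about each station: (x + 86.8)² + (y + 36.6)² = 131.79²; (x − 2.7)² + (y − 41.1)² = 112.68²; (x − 64.3)² + (y − 44.6)² = 111.36².
Subtracting the Station 0 equation from the Station 1 and Station 2 equations removes the quadratic terms:
179.0 x + 155.4 y = -2505.48
302.2 x + 162.4 y = 2217.40
Solving the 2×2 system: x ≈ 42.0, y ≈ -64.5 km.
Check against Station 0 (with the unrounded x, y): √((x + 86.8)²+(y + 36.6)²) = 131.79 ≈ 131.79 km. ✓

42.0 km east, -64.5 km north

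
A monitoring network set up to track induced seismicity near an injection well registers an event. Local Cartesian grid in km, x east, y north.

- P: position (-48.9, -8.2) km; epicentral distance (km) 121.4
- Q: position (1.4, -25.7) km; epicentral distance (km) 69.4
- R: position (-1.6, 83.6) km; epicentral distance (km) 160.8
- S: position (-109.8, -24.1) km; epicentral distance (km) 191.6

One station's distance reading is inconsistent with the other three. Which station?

S

Solve using three stations at a time. Using P, Q, R (subtract circle equations pairwise → linear system) gives (x, y) ≈ (57.9, -65.7).
Distances from that point to each station vs reported:
  P: calculated 121.3 vs reported 121.4 → residual 0.1 km
  Q: calculated 69.2 vs reported 69.4 → residual 0.2 km
  R: calculated 160.7 vs reported 160.8 → residual 0.1 km
  S: calculated 172.8 vs reported 191.6 → residual 18.8 km
P, Q, R are mutually consistent (residuals ≈ 0); S is off by 18.8 km.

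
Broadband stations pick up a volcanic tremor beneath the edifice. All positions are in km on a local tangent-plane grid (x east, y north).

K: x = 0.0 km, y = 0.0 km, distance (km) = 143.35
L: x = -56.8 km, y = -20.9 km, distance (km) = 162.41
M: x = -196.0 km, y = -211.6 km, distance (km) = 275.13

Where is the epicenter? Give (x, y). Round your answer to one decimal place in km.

x ≈ 65.9 km, y ≈ -127.3 km

Circle about each station: x² + y² = 143.35²; (x + 56.8)² + (y + 20.9)² = 162.41²; (x + 196.0)² + (y + 211.6)² = 275.13².
Subtracting pairs of circle equations eliminates x²+y² and gives linear equations (the radical axes):
-113.6 x − 41.8 y = -2164.74
-392.0 x − 423.2 y = 28043.27
Solving the 2×2 system: x ≈ 65.9, y ≈ -127.3 km.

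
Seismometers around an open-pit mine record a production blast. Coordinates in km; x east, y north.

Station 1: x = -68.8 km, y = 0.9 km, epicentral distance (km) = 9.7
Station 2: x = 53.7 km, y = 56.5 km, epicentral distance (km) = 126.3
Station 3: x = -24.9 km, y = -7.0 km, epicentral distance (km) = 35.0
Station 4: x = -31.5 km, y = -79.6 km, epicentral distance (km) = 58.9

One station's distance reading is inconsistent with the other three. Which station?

Solve using three stations at a time. Using Station 1, Station 2, Station 3 (subtract circle equations pairwise → linear system) gives (x, y) ≈ (-59.2, -0.1).
Distances from that point to each station vs reported:
  Station 1: calculated 9.7 vs reported 9.7 → residual 0.0 km
  Station 2: calculated 126.3 vs reported 126.3 → residual 0.0 km
  Station 3: calculated 35.0 vs reported 35.0 → residual 0.0 km
  Station 4: calculated 84.2 vs reported 58.9 → residual 25.3 km
Station 1, Station 2, Station 3 are mutually consistent (residuals ≈ 0); Station 4 is off by 25.3 km.

Station 4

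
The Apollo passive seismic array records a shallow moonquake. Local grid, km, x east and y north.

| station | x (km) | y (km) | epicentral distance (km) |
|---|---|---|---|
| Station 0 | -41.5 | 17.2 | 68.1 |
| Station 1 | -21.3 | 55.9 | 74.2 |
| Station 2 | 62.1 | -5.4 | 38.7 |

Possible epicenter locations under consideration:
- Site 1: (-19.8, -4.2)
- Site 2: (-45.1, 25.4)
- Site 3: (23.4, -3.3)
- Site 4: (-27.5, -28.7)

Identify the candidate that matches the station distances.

For each candidate, compare |candidate − station| to the reported distance:
Site 1: residuals Station 0 37.6, Station 1 14.1, Station 2 43.2 → max 43.2 km
Site 2: residuals Station 0 59.1, Station 1 35.5, Station 2 72.8 → max 72.8 km
Site 3: residuals Station 0 0.0, Station 1 0.0, Station 2 0.1 → max 0.1 km
Site 4: residuals Station 0 20.1, Station 1 10.6, Station 2 53.9 → max 53.9 km
Only Site 3 has all residuals ≈ 0.

Site 3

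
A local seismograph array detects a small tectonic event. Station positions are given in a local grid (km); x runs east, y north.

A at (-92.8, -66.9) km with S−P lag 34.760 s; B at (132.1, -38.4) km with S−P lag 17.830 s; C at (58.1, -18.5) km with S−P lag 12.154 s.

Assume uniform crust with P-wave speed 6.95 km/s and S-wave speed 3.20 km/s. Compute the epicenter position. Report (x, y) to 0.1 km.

76.1 km east, 51.3 km north

Distance from S−P lag: d = Δt · v_P v_S / (v_P − v_S) = Δt · (6.95·3.20)/(6.95−3.20) ≈ 5.9307·Δt.
So d_A = 206.15, d_B = 105.74, d_C = 72.08 km.
Circle about each station: (x + 92.8)² + (y + 66.9)² = 206.15²; (x − 132.1)² + (y + 38.4)² = 105.74²; (x − 58.1)² + (y + 18.5)² = 72.08².
Subtracting pairs of circle equations eliminates x²+y² and gives linear equations (the radical axes):
449.8 x + 57.0 y = 37154.39
301.8 x + 96.8 y = 27932.71
Solving the 2×2 system: x ≈ 76.1, y ≈ 51.3 km.
Check against A (with the unrounded x, y): √((x + 92.8)²+(y + 66.9)²) = 206.15 ≈ 206.15 km. ✓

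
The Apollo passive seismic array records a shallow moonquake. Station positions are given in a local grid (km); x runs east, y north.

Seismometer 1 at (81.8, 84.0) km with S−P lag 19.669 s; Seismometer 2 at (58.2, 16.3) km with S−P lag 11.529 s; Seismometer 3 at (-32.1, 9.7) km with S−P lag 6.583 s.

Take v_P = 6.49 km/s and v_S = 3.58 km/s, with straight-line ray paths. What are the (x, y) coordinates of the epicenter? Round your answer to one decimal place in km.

Distance from S−P lag: d = Δt · v_P v_S / (v_P − v_S) = Δt · (6.49·3.58)/(6.49−3.58) ≈ 7.9843·Δt.
So d_Seismometer 1 = 157.04, d_Seismometer 2 = 92.05, d_Seismometer 3 = 52.56 km.
Circle about each station: (x − 81.8)² + (y − 84.0)² = 157.04²; (x − 58.2)² + (y − 16.3)² = 92.05²; (x + 32.1)² + (y − 9.7)² = 52.56².
Subtracting the Seismometer 1 equation from the Seismometer 2 and Seismometer 3 equations removes the quadratic terms:
-47.2 x − 135.4 y = 6094.05
-227.8 x − 148.6 y = 9276.27
Solving the 2×2 system: x ≈ -14.7, y ≈ -39.9 km.

-14.7 km east, -39.9 km north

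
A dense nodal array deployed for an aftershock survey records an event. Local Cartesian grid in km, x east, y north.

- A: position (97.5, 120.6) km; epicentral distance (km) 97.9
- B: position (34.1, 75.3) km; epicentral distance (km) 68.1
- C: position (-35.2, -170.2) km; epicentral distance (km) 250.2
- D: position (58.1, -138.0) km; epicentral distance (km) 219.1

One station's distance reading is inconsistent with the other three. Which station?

B

Solve using three stations at a time. Using A, C, D (subtract circle equations pairwise → linear system) gives (x, y) ≈ (10.3, 75.9).
Distances from that point to each station vs reported:
  A: calculated 98.0 vs reported 97.9 → residual 0.1 km
  B: calculated 23.8 vs reported 68.1 → residual 44.3 km
  C: calculated 250.2 vs reported 250.2 → residual 0.0 km
  D: calculated 219.1 vs reported 219.1 → residual 0.0 km
A, C, D are mutually consistent (residuals ≈ 0); B is off by 44.3 km.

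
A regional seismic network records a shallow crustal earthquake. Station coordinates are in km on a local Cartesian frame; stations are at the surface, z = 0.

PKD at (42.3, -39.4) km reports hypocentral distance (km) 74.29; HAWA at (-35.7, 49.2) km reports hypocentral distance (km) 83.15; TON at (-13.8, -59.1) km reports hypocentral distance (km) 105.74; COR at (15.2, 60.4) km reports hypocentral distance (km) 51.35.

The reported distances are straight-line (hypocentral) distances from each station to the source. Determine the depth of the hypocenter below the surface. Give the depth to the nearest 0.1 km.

Each station gives a sphere (x−x_i)² + (y−y_i)² + z² = d_i² (stations at z=0).
Subtracting the PKD sphere from HAWA and TON: z² cancels, leaving linear equations in x and y:
-156.0 x + 177.2 y = -1041.44
-112.2 x − 39.4 y = -5320.34
Solving: x ≈ 37.797, y ≈ 27.398 km (keep extra digits for the depth step; rounded: 37.8, 27.4).
Then from the PKD sphere: z² = 74.29² − (x − 42.3)² − (y + 39.4)² with x = 37.797, y = 27.398, so z ≈ 32.199 ≈ 32.2 km.
Check against COR (with the unrounded solution): distance 51.35 ≈ 51.35 km. ✓

depth ≈ 32.2 km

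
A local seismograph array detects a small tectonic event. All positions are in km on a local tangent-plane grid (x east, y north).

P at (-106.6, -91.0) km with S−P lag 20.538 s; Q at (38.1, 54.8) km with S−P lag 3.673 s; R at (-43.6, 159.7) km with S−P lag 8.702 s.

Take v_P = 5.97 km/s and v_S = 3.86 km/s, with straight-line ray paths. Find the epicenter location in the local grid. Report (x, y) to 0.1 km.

(23.1, 92.0)

Distance from S−P lag: d = Δt · v_P v_S / (v_P − v_S) = Δt · (5.97·3.86)/(5.97−3.86) ≈ 10.9214·Δt.
So d_P = 224.30, d_Q = 40.11, d_R = 95.04 km.
Circle about each station: (x + 106.6)² + (y + 91.0)² = 224.30²; (x − 38.1)² + (y − 54.8)² = 40.11²; (x + 43.6)² + (y − 159.7)² = 95.04².
Subtracting the P equation from the Q and R equations removes the quadratic terms:
289.4 x + 291.6 y = 33511.77
126.0 x + 501.4 y = 49038.38
Solving the 2×2 system: x ≈ 23.1, y ≈ 92.0 km.
Check against P (with the unrounded x, y): √((x + 106.6)²+(y + 91.0)²) = 224.30 ≈ 224.30 km. ✓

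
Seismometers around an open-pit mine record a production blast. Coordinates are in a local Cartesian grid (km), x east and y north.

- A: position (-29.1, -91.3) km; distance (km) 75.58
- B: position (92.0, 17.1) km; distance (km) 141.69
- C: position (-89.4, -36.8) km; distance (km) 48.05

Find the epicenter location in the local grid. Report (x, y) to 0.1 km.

(-45.4, -17.5)

Circle about each station: (x + 29.1)² + (y + 91.3)² = 75.58²; (x − 92.0)² + (y − 17.1)² = 141.69²; (x + 89.4)² + (y + 36.8)² = 48.05².
Subtracting the A equation from the B and C equations removes the quadratic terms:
242.2 x + 216.8 y = -14789.81
-120.6 x + 109.0 y = 3567.63
Solving the 2×2 system: x ≈ -45.4, y ≈ -17.5 km.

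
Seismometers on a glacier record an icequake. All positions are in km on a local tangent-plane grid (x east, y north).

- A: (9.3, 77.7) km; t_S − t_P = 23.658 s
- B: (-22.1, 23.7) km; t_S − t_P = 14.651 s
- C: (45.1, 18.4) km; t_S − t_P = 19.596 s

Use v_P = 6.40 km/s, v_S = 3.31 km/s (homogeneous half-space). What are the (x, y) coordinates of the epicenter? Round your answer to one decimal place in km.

(-55.0, -71.2)

Distance from S−P lag: d = Δt · v_P v_S / (v_P − v_S) = Δt · (6.40·3.31)/(6.40−3.31) ≈ 6.8557·Δt.
So d_A = 162.19, d_B = 100.44, d_C = 134.34 km.
Circle about each station: (x − 9.3)² + (y − 77.7)² = 162.19²; (x + 22.1)² + (y − 23.7)² = 100.44²; (x − 45.1)² + (y − 18.4)² = 134.34².
Subtracting pairs of circle equations eliminates x²+y² and gives linear equations (the radical axes):
-62.8 x − 108.0 y = 11143.72
71.6 x − 118.6 y = 4507.15
Solving the 2×2 system: x ≈ -55.0, y ≈ -71.2 km.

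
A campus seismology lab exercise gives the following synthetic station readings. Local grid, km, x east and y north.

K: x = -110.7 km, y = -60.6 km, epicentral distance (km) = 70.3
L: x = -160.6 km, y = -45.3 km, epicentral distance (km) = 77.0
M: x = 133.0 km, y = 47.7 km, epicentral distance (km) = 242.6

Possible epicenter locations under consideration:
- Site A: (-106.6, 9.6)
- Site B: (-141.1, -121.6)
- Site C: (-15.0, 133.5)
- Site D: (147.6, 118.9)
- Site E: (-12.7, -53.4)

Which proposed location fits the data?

For each candidate, compare |candidate − station| to the reported distance:
Site A: residuals K 0.0, L 0.0, M 0.0 → max 0.0 km
Site B: residuals K 2.1, L 1.8, M 79.6 → max 79.6 km
Site C: residuals K 146.1, L 153.6, M 71.5 → max 153.6 km
Site D: residuals K 244.2, L 272.2, M 169.9 → max 272.2 km
Site E: residuals K 28.0, L 71.1, M 65.3 → max 71.1 km
Only Site A has all residuals ≈ 0.

Site A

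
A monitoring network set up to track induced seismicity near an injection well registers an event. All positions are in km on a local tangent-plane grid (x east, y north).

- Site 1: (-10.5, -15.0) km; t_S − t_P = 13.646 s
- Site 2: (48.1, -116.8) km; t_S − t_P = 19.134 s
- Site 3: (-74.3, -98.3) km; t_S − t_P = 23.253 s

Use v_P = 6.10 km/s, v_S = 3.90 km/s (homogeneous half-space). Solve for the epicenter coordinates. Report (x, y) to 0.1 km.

Distance from S−P lag: d = Δt · v_P v_S / (v_P − v_S) = Δt · (6.10·3.90)/(6.10−3.90) ≈ 10.8136·Δt.
So d_Site 1 = 147.56, d_Site 2 = 206.91, d_Site 3 = 251.45 km.
Circle about each station: (x + 10.5)² + (y + 15.0)² = 147.56²; (x − 48.1)² + (y + 116.8)² = 206.91²; (x + 74.3)² + (y + 98.3)² = 251.45².
Subtracting the Site 1 equation from the Site 2 and Site 3 equations removes the quadratic terms:
117.2 x − 203.6 y = -5417.19
-127.6 x − 166.6 y = -26605.02
Solving the 2×2 system: x ≈ 99.2, y ≈ 83.7 km.

x ≈ 99.2 km, y ≈ 83.7 km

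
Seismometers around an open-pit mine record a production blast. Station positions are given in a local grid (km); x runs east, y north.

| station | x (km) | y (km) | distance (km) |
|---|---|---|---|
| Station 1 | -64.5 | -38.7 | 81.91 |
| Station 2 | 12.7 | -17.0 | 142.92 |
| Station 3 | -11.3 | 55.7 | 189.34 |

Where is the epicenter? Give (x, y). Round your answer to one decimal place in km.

(-89.8, -116.6)

Circle about each station: (x + 64.5)² + (y + 38.7)² = 81.91²; (x − 12.7)² + (y + 17.0)² = 142.92²; (x + 11.3)² + (y − 55.7)² = 189.34².
Subtracting the Station 1 equation from the Station 2 and Station 3 equations removes the quadratic terms:
154.4 x + 43.4 y = -18924.53
106.4 x + 188.8 y = -31568.15
Solving the 2×2 system: x ≈ -89.8, y ≈ -116.6 km.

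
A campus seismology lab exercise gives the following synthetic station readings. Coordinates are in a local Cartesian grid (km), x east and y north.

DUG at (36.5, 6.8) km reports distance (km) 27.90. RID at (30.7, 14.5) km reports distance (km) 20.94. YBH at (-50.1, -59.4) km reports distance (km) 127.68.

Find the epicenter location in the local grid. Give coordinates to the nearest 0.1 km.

Circle about each station: (x − 36.5)² + (y − 6.8)² = 27.90²; (x − 30.7)² + (y − 14.5)² = 20.94²; (x + 50.1)² + (y + 59.4)² = 127.68².
Subtracting pairs of circle equations eliminates x²+y² and gives linear equations (the radical axes):
-11.6 x + 15.4 y = 114.18
-173.2 x − 132.4 y = -10863.89
Solving the 2×2 system: x ≈ 36.2, y ≈ 34.7 km.

36.2 km east, 34.7 km north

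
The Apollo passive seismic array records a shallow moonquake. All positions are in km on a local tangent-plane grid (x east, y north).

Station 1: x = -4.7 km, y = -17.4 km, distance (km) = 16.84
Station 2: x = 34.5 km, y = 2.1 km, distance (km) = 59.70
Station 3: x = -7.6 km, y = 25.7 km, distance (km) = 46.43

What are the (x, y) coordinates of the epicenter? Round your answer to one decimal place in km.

Circle about each station: (x + 4.7)² + (y + 17.4)² = 16.84²; (x − 34.5)² + (y − 2.1)² = 59.70²; (x + 7.6)² + (y − 25.7)² = 46.43².
Subtracting the Station 1 equation from the Station 2 and Station 3 equations removes the quadratic terms:
78.4 x + 39.0 y = -2410.69
-5.8 x + 86.2 y = -1478.76
Solving the 2×2 system: x ≈ -21.5, y ≈ -18.6 km.

x ≈ -21.5 km, y ≈ -18.6 km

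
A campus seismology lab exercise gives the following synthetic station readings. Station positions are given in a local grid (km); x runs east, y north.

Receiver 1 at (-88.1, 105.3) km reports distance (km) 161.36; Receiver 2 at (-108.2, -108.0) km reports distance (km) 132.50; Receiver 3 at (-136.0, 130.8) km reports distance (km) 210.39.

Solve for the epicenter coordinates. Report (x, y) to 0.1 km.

-0.8 km east, -30.4 km north

Circle about each station: (x + 88.1)² + (y − 105.3)² = 161.36²; (x + 108.2)² + (y + 108.0)² = 132.50²; (x + 136.0)² + (y − 130.8)² = 210.39².
Subtracting the Receiver 1 equation from the Receiver 2 and Receiver 3 equations removes the quadratic terms:
-40.2 x − 426.6 y = 13002.34
-95.8 x + 51.0 y = -1471.96
Solving the 2×2 system: x ≈ -0.8, y ≈ -30.4 km.
Check against Receiver 1 (with the unrounded x, y): √((x + 88.1)²+(y − 105.3)²) = 161.35 ≈ 161.36 km. ✓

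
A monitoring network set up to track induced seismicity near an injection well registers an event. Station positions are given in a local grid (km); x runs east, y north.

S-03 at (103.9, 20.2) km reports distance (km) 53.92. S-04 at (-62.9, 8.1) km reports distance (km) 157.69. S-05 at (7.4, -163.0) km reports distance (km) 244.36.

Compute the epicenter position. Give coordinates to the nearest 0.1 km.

x ≈ 82.3 km, y ≈ 69.6 km

Circle about each station: (x − 103.9)² + (y − 20.2)² = 53.92²; (x + 62.9)² + (y − 8.1)² = 157.69²; (x − 7.4)² + (y + 163.0)² = 244.36².
Subtracting pairs of circle equations eliminates x²+y² and gives linear equations (the radical axes):
-333.6 x − 24.2 y = -29140.00
-193.0 x − 366.4 y = -41383.93
Solving the 2×2 system: x ≈ 82.3, y ≈ 69.6 km.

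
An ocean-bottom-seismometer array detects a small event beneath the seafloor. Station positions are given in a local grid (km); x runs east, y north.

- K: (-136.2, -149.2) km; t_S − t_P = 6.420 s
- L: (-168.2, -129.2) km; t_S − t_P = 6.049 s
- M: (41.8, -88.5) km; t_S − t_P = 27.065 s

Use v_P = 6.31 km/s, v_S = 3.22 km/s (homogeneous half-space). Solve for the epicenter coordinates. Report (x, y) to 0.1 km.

x ≈ -135.2 km, y ≈ -107.0 km

Distance from S−P lag: d = Δt · v_P v_S / (v_P − v_S) = Δt · (6.31·3.22)/(6.31−3.22) ≈ 6.5755·Δt.
So d_K = 42.21, d_L = 39.78, d_M = 177.97 km.
Circle about each station: (x + 136.2)² + (y + 149.2)² = 42.21²; (x + 168.2)² + (y + 129.2)² = 39.78²; (x − 41.8)² + (y + 88.5)² = 177.97².
Subtracting pairs of circle equations eliminates x²+y² and gives linear equations (the radical axes):
-64.0 x + 40.0 y = 4372.04
356.0 x + 121.4 y = -61123.23
Solving the 2×2 system: x ≈ -135.2, y ≈ -107.0 km.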